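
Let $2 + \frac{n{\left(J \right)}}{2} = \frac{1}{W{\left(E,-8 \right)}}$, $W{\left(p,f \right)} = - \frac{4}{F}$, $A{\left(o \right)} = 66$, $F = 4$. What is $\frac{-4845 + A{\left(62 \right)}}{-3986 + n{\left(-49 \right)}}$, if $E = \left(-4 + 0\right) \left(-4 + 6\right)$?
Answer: $\frac{4779}{3992} \approx 1.1971$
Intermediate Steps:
$E = -8$ ($E = \left(-4\right) 2 = -8$)
$W{\left(p,f \right)} = -1$ ($W{\left(p,f \right)} = - \frac{4}{4} = \left(-4\right) \frac{1}{4} = -1$)
$n{\left(J \right)} = -6$ ($n{\left(J \right)} = -4 + \frac{2}{-1} = -4 + 2 \left(-1\right) = -4 - 2 = -6$)
$\frac{-4845 + A{\left(62 \right)}}{-3986 + n{\left(-49 \right)}} = \frac{-4845 + 66}{-3986 - 6} = - \frac{4779}{-3992} = \left(-4779\right) \left(- \frac{1}{3992}\right) = \frac{4779}{3992}$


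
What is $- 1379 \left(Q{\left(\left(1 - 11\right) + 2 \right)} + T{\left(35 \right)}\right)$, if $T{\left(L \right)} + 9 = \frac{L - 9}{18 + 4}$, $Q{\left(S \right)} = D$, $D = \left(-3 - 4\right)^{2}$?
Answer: $- \frac{624687}{11} \approx -56790.0$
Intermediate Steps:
$D = 49$ ($D = \left(-7\right)^{2} = 49$)
$Q{\left(S \right)} = 49$
$T{\left(L \right)} = - \frac{207}{22} + \frac{L}{22}$ ($T{\left(L \right)} = -9 + \frac{L - 9}{18 + 4} = -9 + \frac{-9 + L}{22} = -9 + \left(-9 + L\right) \frac{1}{22} = -9 + \left(- \frac{9}{22} + \frac{L}{22}\right) = - \frac{207}{22} + \frac{L}{22}$)
$- 1379 \left(Q{\left(\left(1 - 11\right) + 2 \right)} + T{\left(35 \right)}\right) = - 1379 \left(49 + \left(- \frac{207}{22} + \frac{1}{22} \cdot 35\right)\right) = - 1379 \left(49 + \left(- \frac{207}{22} + \frac{35}{22}\right)\right) = - 1379 \left(49 - \frac{86}{11}\right) = \left(-1379\right) \frac{453}{11} = - \frac{624687}{11}$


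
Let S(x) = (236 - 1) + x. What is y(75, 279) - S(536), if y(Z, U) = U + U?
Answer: -213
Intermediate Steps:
S(x) = 235 + x
y(Z, U) = 2*U
y(75, 279) - S(536) = 2*279 - (235 + 536) = 558 - 1*771 = 558 - 771 = -213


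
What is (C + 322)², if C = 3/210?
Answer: 508096681/4900 ≈ 1.0369e+5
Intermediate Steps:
C = 1/70 (C = 3*(1/210) = 1/70 ≈ 0.014286)
(C + 322)² = (1/70 + 322)² = (22541/70)² = 508096681/4900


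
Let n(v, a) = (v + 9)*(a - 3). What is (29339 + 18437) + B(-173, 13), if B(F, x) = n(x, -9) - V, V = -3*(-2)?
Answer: 47506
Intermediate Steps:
V = 6
n(v, a) = (-3 + a)*(9 + v) (n(v, a) = (9 + v)*(-3 + a) = (-3 + a)*(9 + v))
B(F, x) = -114 - 12*x (B(F, x) = (-27 - 3*x + 9*(-9) - 9*x) - 1*6 = (-27 - 3*x - 81 - 9*x) - 6 = (-108 - 12*x) - 6 = -114 - 12*x)
(29339 + 18437) + B(-173, 13) = (29339 + 18437) + (-114 - 12*13) = 47776 + (-114 - 156) = 47776 - 270 = 47506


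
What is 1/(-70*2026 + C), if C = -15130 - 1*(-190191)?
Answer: 1/33241 ≈ 3.0083e-5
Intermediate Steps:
C = 175061 (C = -15130 + 190191 = 175061)
1/(-70*2026 + C) = 1/(-70*2026 + 175061) = 1/(-141820 + 175061) = 1/33241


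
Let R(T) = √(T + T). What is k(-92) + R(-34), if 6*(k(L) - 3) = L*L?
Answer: 4241/3 + 2*I*√17 ≈ 1413.7 + 8.2462*I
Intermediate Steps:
k(L) = 3 + L²/6 (k(L) = 3 + (L*L)/6 = 3 + L²/6)
R(T) = √2*√T (R(T) = √(2*T) = √2*√T)
k(-92) + R(-34) = (3 + (⅙)*(-92)²) + √2*√(-34) = (3 + (⅙)*8464) + √2*(I*√34) = (3 + 4232/3) + 2*I*√17 = 4241/3 + 2*I*√17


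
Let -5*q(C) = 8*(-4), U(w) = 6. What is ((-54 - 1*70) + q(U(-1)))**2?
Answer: 345744/25 ≈ 13830.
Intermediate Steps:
q(C) = 32/5 (q(C) = -8*(-4)/5 = -1/5*(-32) = 32/5)
((-54 - 1*70) + q(U(-1)))**2 = ((-54 - 1*70) + 32/5)**2 = ((-54 - 70) + 32/5)**2 = (-124 + 32/5)**2 = (-588/5)**2 = 345744/25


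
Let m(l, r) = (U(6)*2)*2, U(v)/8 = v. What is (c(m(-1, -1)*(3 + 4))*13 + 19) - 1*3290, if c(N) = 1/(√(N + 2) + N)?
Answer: -2952052409/902495 - 13*√1346/1804990 ≈ -3271.0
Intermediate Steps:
U(v) = 8*v
m(l, r) = 192 (m(l, r) = ((8*6)*2)*2 = (48*2)*2 = 96*2 = 192)
c(N) = 1/(N + √(2 + N)) (c(N) = 1/(√(2 + N) + N) = 1/(N + √(2 + N)))
(c(m(-1, -1)*(3 + 4))*13 + 19) - 1*3290 = (13/(192*(3 + 4) + √(2 + 192*(3 + 4))) + 19) - 1*3290 = (13/(192*7 + √(2 + 192*7)) + 19) - 3290 = (13/(1344 + √(2 + 1344)) + 19) - 3290 = (13/(1344 + √1346) + 19) - 3290 = (19 + 13/(1344 + √1346)) - 3290 = -3271 + 13/(1344 + √1346)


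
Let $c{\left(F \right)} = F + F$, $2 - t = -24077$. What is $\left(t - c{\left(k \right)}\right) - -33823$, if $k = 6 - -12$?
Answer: $57866$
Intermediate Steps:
$k = 18$ ($k = 6 + 12 = 18$)
$t = 24079$ ($t = 2 - -24077 = 2 + 24077 = 24079$)
$c{\left(F \right)} = 2 F$
$\left(t - c{\left(k \right)}\right) - -33823 = \left(24079 - 2 \cdot 18\right) - -33823 = \left(24079 - 36\right) + 33823 = 24043 + 33823 = 57866$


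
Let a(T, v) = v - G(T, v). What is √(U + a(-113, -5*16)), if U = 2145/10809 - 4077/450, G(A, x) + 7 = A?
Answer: √40422712746/36030 ≈ 5.5802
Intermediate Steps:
G(A, x) = -7 + A
a(T, v) = 7 + v - T (a(T, v) = v - (-7 + T) = v + (7 - T) = 7 + v - T)
U = -1596409/180150 (U = 2145*(1/10809) - 4077*1/450 = 715/3603 - 453/50 = -1596409/180150 ≈ -8.8616)
√(U + a(-113, -5*16)) = √(-1596409/180150 + (7 - 5*16 - 1*(-113))) = √(-1596409/180150 + (7 - 80 + 113)) = √(-1596409/180150 + 40) = √(5609591/180150) = √40422712746/36030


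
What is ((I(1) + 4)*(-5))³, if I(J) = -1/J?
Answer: -3375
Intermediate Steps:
((I(1) + 4)*(-5))³ = ((-1/1 + 4)*(-5))³ = ((-1*1 + 4)*(-5))³ = ((-1 + 4)*(-5))³ = (3*(-5))³ = (-15)³ = -3375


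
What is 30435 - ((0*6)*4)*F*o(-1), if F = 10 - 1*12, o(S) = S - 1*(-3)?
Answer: 30435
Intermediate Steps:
o(S) = 3 + S (o(S) = S + 3 = 3 + S)
F = -2 (F = 10 - 12 = -2)
30435 - ((0*6)*4)*F*o(-1) = 30435 - ((0*6)*4)*(-2)*(3 - 1) = 30435 - (0*4)*(-2)*2 = 30435 - 0*(-2)*2 = 30435 - 0*2 = 30435 - 1*0 = 30435 + 0 = 30435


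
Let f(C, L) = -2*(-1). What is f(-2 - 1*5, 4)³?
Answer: 8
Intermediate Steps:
f(C, L) = 2
f(-2 - 1*5, 4)³ = 2³ = 8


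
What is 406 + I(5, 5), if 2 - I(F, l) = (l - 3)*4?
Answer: 400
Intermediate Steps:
I(F, l) = 14 - 4*l (I(F, l) = 2 - (l - 3)*4 = 2 - (-3 + l)*4 = 2 - (-12 + 4*l) = 2 + (12 - 4*l) = 14 - 4*l)
406 + I(5, 5) = 406 + (14 - 4*5) = 406 + (14 - 20) = 406 - 6 = 400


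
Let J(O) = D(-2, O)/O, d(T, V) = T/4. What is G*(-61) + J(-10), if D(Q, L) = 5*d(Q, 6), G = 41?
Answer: -10003/4 ≈ -2500.8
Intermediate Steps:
d(T, V) = T/4 (d(T, V) = T*(¼) = T/4)
D(Q, L) = 5*Q/4 (D(Q, L) = 5*(Q/4) = 5*Q/4)
J(O) = -5/(2*O) (J(O) = ((5/4)*(-2))/O = -5/(2*O))
G*(-61) + J(-10) = 41*(-61) - 5/2/(-10) = -2501 - 5/2*(-⅒) = -2501 + ¼ = -10003/4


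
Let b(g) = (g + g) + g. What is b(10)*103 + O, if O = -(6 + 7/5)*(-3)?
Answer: 15561/5 ≈ 3112.2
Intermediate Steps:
O = 111/5 (O = -(6 + 7*(⅕))*(-3) = -(6 + 7/5)*(-3) = -37*(-3)/5 = -1*(-111/5) = 111/5 ≈ 22.200)
b(g) = 3*g (b(g) = 2*g + g = 3*g)
b(10)*103 + O = (3*10)*103 + 111/5 = 30*103 + 111/5 = 3090 + 111/5 = 15561/5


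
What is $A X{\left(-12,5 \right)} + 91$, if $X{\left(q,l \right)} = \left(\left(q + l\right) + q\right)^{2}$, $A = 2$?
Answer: $813$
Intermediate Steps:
$X{\left(q,l \right)} = \left(l + 2 q\right)^{2}$ ($X{\left(q,l \right)} = \left(\left(l + q\right) + q\right)^{2} = \left(l + 2 q\right)^{2}$)
$A X{\left(-12,5 \right)} + 91 = 2 \left(5 + 2 \left(-12\right)\right)^{2} + 91 = 2 \left(5 - 24\right)^{2} + 91 = 2 \left(-19\right)^{2} + 91 = 2 \cdot 361 + 91 = 722 + 91 = 813$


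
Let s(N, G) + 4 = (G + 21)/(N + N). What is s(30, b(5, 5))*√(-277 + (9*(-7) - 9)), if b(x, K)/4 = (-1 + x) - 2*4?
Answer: -47*I*√349/12 ≈ -73.169*I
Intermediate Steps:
b(x, K) = -36 + 4*x (b(x, K) = 4*((-1 + x) - 2*4) = 4*((-1 + x) - 8) = 4*(-9 + x) = -36 + 4*x)
s(N, G) = -4 + (21 + G)/(2*N) (s(N, G) = -4 + (G + 21)/(N + N) = -4 + (21 + G)/((2*N)) = -4 + (21 + G)*(1/(2*N)) = -4 + (21 + G)/(2*N))
s(30, b(5, 5))*√(-277 + (9*(-7) - 9)) = ((½)*(21 + (-36 + 4*5) - 8*30)/30)*√(-277 + (9*(-7) - 9)) = ((½)*(1/30)*(21 + (-36 + 20) - 240))*√(-277 + (-63 - 9)) = ((½)*(1/30)*(21 - 16 - 240))*√(-277 - 72) = ((½)*(1/30)*(-235))*√(-349) = -47*I*√349/12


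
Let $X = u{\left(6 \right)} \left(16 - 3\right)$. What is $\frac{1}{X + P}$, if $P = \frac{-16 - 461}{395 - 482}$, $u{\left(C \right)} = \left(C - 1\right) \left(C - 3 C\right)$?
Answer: $- \frac{29}{22461} \approx -0.0012911$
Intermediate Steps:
$u{\left(C \right)} = - 2 C \left(-1 + C\right)$ ($u{\left(C \right)} = \left(-1 + C\right) \left(- 2 C\right) = - 2 C \left(-1 + C\right)$)
$P = \frac{159}{29}$ ($P = - \frac{477}{-87} = \left(-477\right) \left(- \frac{1}{87}\right) = \frac{159}{29} \approx 5.4828$)
$X = -780$ ($X = 2 \cdot 6 \left(1 - 6\right) \left(16 - 3\right) = 2 \cdot 6 \left(1 - 6\right) 13 = 2 \cdot 6 \left(-5\right) 13 = \left(-60\right) 13 = -780$)
$\frac{1}{X + P} = \frac{1}{-780 + \frac{159}{29}} = \frac{1}{- \frac{22461}{29}} = - \frac{29}{22461}$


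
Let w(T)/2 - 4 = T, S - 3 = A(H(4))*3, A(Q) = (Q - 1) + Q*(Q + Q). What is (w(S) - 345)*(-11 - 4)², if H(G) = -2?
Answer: -67725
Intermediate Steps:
A(Q) = -1 + Q + 2*Q² (A(Q) = (-1 + Q) + Q*(2*Q) = (-1 + Q) + 2*Q² = -1 + Q + 2*Q²)
S = 18 (S = 3 + (-1 - 2 + 2*(-2)²)*3 = 3 + (-1 - 2 + 2*4)*3 = 3 + (-1 - 2 + 8)*3 = 3 + 5*3 = 3 + 15 = 18)
w(T) = 8 + 2*T
(w(S) - 345)*(-11 - 4)² = ((8 + 2*18) - 345)*(-11 - 4)² = ((8 + 36) - 345)*(-15)² = (44 - 345)*225 = -301*225 = -67725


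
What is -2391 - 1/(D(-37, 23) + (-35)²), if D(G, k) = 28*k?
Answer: -4468780/1869 ≈ -2391.0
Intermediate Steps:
-2391 - 1/(D(-37, 23) + (-35)²) = -2391 - 1/(28*23 + (-35)²) = -2391 - 1/(644 + 1225) = -2391 - 1/1869 = -4468780/1869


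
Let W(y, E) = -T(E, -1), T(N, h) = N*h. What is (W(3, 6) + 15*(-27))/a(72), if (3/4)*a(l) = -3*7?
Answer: 57/4 ≈ 14.250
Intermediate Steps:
a(l) = -28 (a(l) = 4*(-3*7)/3 = (4/3)*(-21) = -28)
W(y, E) = E (W(y, E) = -E*(-1) = -(-1)*E = E)
(W(3, 6) + 15*(-27))/a(72) = (6 + 15*(-27))/(-28) = (6 - 405)*(-1/28) = -399*(-1/28) = 57/4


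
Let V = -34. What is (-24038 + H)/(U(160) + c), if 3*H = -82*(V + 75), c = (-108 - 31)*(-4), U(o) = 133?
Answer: -75476/2067 ≈ -36.515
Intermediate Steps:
c = 556 (c = -139*(-4) = 556)
H = -3362/3 (H = (-82*(-34 + 75))/3 = (-82*41)/3 = (⅓)*(-3362) = -3362/3 ≈ -1120.7)
(-24038 + H)/(U(160) + c) = (-24038 - 3362/3)/(133 + 556) = -75476/3/689 = -75476/3*1/689 = -75476/2067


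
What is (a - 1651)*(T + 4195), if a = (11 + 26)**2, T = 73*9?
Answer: -1368264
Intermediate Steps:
T = 657
a = 1369 (a = 37**2 = 1369)
(a - 1651)*(T + 4195) = (1369 - 1651)*(657 + 4195) = -282*4852 = -1368264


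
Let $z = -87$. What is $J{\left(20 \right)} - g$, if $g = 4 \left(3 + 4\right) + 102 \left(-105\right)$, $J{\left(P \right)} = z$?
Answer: $10595$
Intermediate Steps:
$J{\left(P \right)} = -87$
$g = -10682$ ($g = 4 \cdot 7 - 10710 = 28 - 10710 = -10682$)
$J{\left(20 \right)} - g = -87 - -10682 = -87 + 10682 = 10595$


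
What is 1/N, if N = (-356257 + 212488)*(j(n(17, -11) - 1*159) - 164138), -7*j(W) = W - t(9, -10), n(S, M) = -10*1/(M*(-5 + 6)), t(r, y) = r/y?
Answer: 770/18167940304161 ≈ 4.2382e-11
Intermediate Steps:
n(S, M) = -10/M
j(W) = -9/70 - W/7 (j(W) = -(W - 9/(-10))/7 = -(W - 9*(-1)/10)/7 = -(W - 1*(-9/10))/7 = -(W + 9/10)/7 = -(9/10 + W)/7 = -9/70 - W/7)
N = 18167940304161/770 (N = (-356257 + 212488)*((-9/70 - (-10/(-11) - 1*159)/7) - 164138) = -143769*((-9/70 - (-10*(-1/11) - 159)/7) - 164138) = -143769*((-9/70 - (10/11 - 159)/7) - 164138) = -143769*((-9/70 - ⅐*(-1739/11)) - 164138) = -143769*((-9/70 + 1739/77) - 164138) = -143769*(17291/770 - 164138) = -143769*(-126368969/770) = 18167940304161/770 ≈ 2.3595e+10)
1/N = 1/(18167940304161/770) = 770/18167940304161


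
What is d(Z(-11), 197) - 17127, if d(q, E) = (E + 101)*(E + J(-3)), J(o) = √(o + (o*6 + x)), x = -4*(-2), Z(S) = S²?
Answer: 41579 + 298*I*√13 ≈ 41579.0 + 1074.5*I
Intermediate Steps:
x = 8
J(o) = √(8 + 7*o) (J(o) = √(o + (o*6 + 8)) = √(o + (6*o + 8)) = √(o + (8 + 6*o)) = √(8 + 7*o))
d(q, E) = (101 + E)*(E + I*√13) (d(q, E) = (E + 101)*(E + √(8 + 7*(-3))) = (101 + E)*(E + √(8 - 21)) = (101 + E)*(E + √(-13)) = (101 + E)*(E + I*√13))
d(Z(-11), 197) - 17127 = (197² + 101*197 + 101*I*√13 + I*197*√13) - 17127 = (38809 + 19897 + 101*I*√13 + 197*I*√13) - 17127 = (58706 + 298*I*√13) - 17127 = 41579 + 298*I*√13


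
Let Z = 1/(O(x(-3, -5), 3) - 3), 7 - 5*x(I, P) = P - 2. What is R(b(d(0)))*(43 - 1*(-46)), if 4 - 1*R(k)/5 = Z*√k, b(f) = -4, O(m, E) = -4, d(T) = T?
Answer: 1780 + 890*I/7 ≈ 1780.0 + 127.14*I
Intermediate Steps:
x(I, P) = 9/5 - P/5 (x(I, P) = 7/5 - (P - 2)/5 = 7/5 - (-2 + P)/5 = 7/5 + (⅖ - P/5) = 9/5 - P/5)
Z = -⅐ (Z = 1/(-4 - 3) = 1/(-7) = -⅐ ≈ -0.14286)
R(k) = 20 + 5*√k/7 (R(k) = 20 - (-5)*√k/7 = 20 + 5*√k/7)
R(b(d(0)))*(43 - 1*(-46)) = (20 + 5*√(-4)/7)*(43 - 1*(-46)) = (20 + 5*(2*I)/7)*(43 + 46) = (20 + 10*I/7)*89 = 1780 + 890*I/7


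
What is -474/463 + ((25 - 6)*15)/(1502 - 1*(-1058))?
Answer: -216297/237056 ≈ -0.91243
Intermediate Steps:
-474/463 + ((25 - 6)*15)/(1502 - 1*(-1058)) = -474*1/463 + (19*15)/(1502 + 1058) = -474/463 + 285/2560 = -474/463 + 285*(1/2560) = -474/463 + 57/512 = -216297/237056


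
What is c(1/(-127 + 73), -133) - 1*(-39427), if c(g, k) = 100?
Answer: 39527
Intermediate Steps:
c(1/(-127 + 73), -133) - 1*(-39427) = 100 - 1*(-39427) = 100 + 39427 = 39527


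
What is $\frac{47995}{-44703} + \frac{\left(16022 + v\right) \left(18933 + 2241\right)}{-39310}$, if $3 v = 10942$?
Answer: $- \frac{9309861729821}{878637465} \approx -10596.0$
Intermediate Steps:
$v = \frac{10942}{3}$ ($v = \frac{1}{3} \cdot 10942 = \frac{10942}{3} \approx 3647.3$)
$\frac{47995}{-44703} + \frac{\left(16022 + v\right) \left(18933 + 2241\right)}{-39310} = \frac{47995}{-44703} + \frac{\left(16022 + \frac{10942}{3}\right) \left(18933 + 2241\right)}{-39310} = 47995 \left(- \frac{1}{44703}\right) + \frac{59008}{3} \cdot 21174 \left(- \frac{1}{39310}\right) = - \frac{47995}{44703} + 416478464 \left(- \frac{1}{39310}\right) = - \frac{47995}{44703} - \frac{208239232}{19655} = - \frac{9309861729821}{878637465}$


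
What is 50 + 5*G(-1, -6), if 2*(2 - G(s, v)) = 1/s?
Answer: 125/2 ≈ 62.500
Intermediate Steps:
G(s, v) = 2 - 1/(2*s)
50 + 5*G(-1, -6) = 50 + 5*(2 - 1/2/(-1)) = 50 + 5*(2 - 1/2*(-1)) = 50 + 5*(2 + 1/2) = 50 + 5*(5/2) = 50 + 25/2 = 125/2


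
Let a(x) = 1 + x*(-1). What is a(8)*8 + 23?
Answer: -33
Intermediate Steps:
a(x) = 1 - x
a(8)*8 + 23 = (1 - 1*8)*8 + 23 = (1 - 8)*8 + 23 = -7*8 + 23 = -56 + 23 = -33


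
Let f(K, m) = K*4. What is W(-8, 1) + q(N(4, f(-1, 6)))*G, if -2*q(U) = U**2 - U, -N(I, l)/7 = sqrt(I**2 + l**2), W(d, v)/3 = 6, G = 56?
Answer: -43886 - 784*sqrt(2) ≈ -44995.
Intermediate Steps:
f(K, m) = 4*K
W(d, v) = 18 (W(d, v) = 3*6 = 18)
N(I, l) = -7*sqrt(I**2 + l**2)
q(U) = U/2 - U**2/2 (q(U) = -(U**2 - U)/2 = U/2 - U**2/2)
W(-8, 1) + q(N(4, f(-1, 6)))*G = 18 + ((-7*sqrt(4**2 + (4*(-1))**2))*(1 - (-7)*sqrt(4**2 + (4*(-1))**2))/2)*56 = 18 + ((-7*sqrt(16 + (-4)**2))*(1 - (-7)*sqrt(16 + (-4)**2))/2)*56 = 18 + ((-7*sqrt(16 + 16))*(1 - (-7)*sqrt(16 + 16))/2)*56 = 18 + ((-28*sqrt(2))*(1 - (-7)*sqrt(32))/2)*56 = 18 + ((-28*sqrt(2))*(1 - (-7)*4*sqrt(2))/2)*56 = 18 + ((-28*sqrt(2))*(1 - (-28)*sqrt(2))/2)*56 = 18 + ((-28*sqrt(2))*(1 + 28*sqrt(2))/2)*56 = 18 - 14*sqrt(2)*(1 + 28*sqrt(2))*56 = 18 - 784*sqrt(2)*(1 + 28*sqrt(2))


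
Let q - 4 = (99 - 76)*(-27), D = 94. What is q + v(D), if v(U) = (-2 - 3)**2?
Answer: -592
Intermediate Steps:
q = -617 (q = 4 + (99 - 76)*(-27) = 4 + 23*(-27) = 4 - 621 = -617)
v(U) = 25 (v(U) = (-5)**2 = 25)
q + v(D) = -617 + 25 = -592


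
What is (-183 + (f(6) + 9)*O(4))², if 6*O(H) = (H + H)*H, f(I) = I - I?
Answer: 18225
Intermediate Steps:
f(I) = 0
O(H) = H²/3 (O(H) = ((H + H)*H)/6 = ((2*H)*H)/6 = (2*H²)/6 = H²/3)
(-183 + (f(6) + 9)*O(4))² = (-183 + (0 + 9)*((⅓)*4²))² = (-183 + 9*((⅓)*16))² = (-183 + 9*(16/3))² = (-183 + 48)² = (-135)² = 18225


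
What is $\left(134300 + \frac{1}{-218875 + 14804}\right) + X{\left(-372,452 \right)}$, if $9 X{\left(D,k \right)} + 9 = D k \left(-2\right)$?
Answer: $\frac{105095136500}{612213} \approx 1.7166 \cdot 10^{5}$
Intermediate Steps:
$X{\left(D,k \right)} = -1 - \frac{2 D k}{9}$ ($X{\left(D,k \right)} = -1 + \frac{D k \left(-2\right)}{9} = -1 + \frac{\left(-2\right) D k}{9} = -1 - \frac{2 D k}{9}$)
$\left(134300 + \frac{1}{-218875 + 14804}\right) + X{\left(-372,452 \right)} = \left(134300 + \frac{1}{-218875 + 14804}\right) - \left(1 - \frac{112096}{3}\right) = \left(134300 + \frac{1}{-204071}\right) + \left(-1 + \frac{112096}{3}\right) = \left(134300 - \frac{1}{204071}\right) + \frac{112093}{3} = \frac{27406735299}{204071} + \frac{112093}{3} = \frac{105095136500}{612213}$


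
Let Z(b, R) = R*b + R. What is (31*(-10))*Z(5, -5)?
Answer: 9300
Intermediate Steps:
Z(b, R) = R + R*b
(31*(-10))*Z(5, -5) = (31*(-10))*(-5*(1 + 5)) = -(-1550)*6 = -310*(-30) = 9300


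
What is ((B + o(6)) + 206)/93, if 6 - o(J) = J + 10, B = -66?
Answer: 130/93 ≈ 1.3979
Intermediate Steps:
o(J) = -4 - J (o(J) = 6 - (J + 10) = 6 - (10 + J) = 6 + (-10 - J) = -4 - J)
((B + o(6)) + 206)/93 = ((-66 + (-4 - 1*6)) + 206)/93 = ((-66 + (-4 - 6)) + 206)*(1/93) = ((-66 - 10) + 206)*(1/93) = (-76 + 206)*(1/93) = 130*(1/93) = 130/93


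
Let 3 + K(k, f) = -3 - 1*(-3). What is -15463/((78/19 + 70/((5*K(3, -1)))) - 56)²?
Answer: -50239287/10394176 ≈ -4.8334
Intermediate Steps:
K(k, f) = -3 (K(k, f) = -3 + (-3 - 1*(-3)) = -3 + (-3 + 3) = -3 + 0 = -3)
-15463/((78/19 + 70/((5*K(3, -1)))) - 56)² = -15463/((78/19 + 70/((5*(-3)))) - 56)² = -15463/((78*(1/19) + 70/(-15)) - 56)² = -15463/((78/19 + 70*(-1/15)) - 56)² = -15463/((78/19 - 14/3) - 56)² = -15463/(-32/57 - 56)² = -15463/((-3224/57)²) = -15463/10394176/3249 = -15463*3249/10394176 = -50239287/10394176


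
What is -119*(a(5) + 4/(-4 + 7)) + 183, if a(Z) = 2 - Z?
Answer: 1144/3 ≈ 381.33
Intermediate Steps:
-119*(a(5) + 4/(-4 + 7)) + 183 = -119*((2 - 1*5) + 4/(-4 + 7)) + 183 = -119*((2 - 5) + 4/3) + 183 = -119*(-3 + (⅓)*4) + 183 = -119*(-3 + 4/3) + 183 = -119*(-5/3) + 183 = 595/3 + 183 = 1144/3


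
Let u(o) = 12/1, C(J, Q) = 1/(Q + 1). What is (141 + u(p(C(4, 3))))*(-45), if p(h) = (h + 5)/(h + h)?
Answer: -6885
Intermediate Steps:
C(J, Q) = 1/(1 + Q)
p(h) = (5 + h)/(2*h) (p(h) = (5 + h)/((2*h)) = (5 + h)*(1/(2*h)) = (5 + h)/(2*h))
u(o) = 12 (u(o) = 12*1 = 12)
(141 + u(p(C(4, 3))))*(-45) = (141 + 12)*(-45) = 153*(-45) = -6885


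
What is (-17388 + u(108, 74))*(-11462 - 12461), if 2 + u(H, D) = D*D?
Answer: 285018622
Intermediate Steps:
u(H, D) = -2 + D² (u(H, D) = -2 + D*D = -2 + D²)
(-17388 + u(108, 74))*(-11462 - 12461) = (-17388 + (-2 + 74²))*(-11462 - 12461) = (-17388 + (-2 + 5476))*(-23923) = (-17388 + 5474)*(-23923) = -11914*(-23923) = 285018622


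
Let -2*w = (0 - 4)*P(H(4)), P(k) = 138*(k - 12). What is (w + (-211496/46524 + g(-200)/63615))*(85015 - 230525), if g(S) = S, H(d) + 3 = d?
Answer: 21823790788597700/49327071 ≈ 4.4243e+8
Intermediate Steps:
H(d) = -3 + d
P(k) = -1656 + 138*k (P(k) = 138*(-12 + k) = -1656 + 138*k)
w = -3036 (w = -(0 - 4)*(-1656 + 138*(-3 + 4))/2 = -(-2)*(-1656 + 138*1) = -(-2)*(-1656 + 138) = -(-2)*(-1518) = -1/2*6072 = -3036)
(w + (-211496/46524 + g(-200)/63615))*(85015 - 230525) = (-3036 + (-211496/46524 - 200/63615))*(85015 - 230525) = (-3036 + (-211496*1/46524 - 200*1/63615))*(-145510) = (-3036 + (-52874/11631 - 40/12723))*(-145510) = (-3036 - 224393714/49327071)*(-145510) = -149981381270/49327071*(-145510) = 21823790788597700/49327071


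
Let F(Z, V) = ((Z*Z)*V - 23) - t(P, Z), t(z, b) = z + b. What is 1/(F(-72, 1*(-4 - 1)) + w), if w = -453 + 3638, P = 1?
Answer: -1/22687 ≈ -4.4078e-5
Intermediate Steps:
w = 3185
t(z, b) = b + z
F(Z, V) = -24 - Z + V*Z² (F(Z, V) = ((Z*Z)*V - 23) - (Z + 1) = (Z²*V - 23) - (1 + Z) = (V*Z² - 23) + (-1 - Z) = (-23 + V*Z²) + (-1 - Z) = -24 - Z + V*Z²)
1/(F(-72, 1*(-4 - 1)) + w) = 1/((-24 - 1*(-72) + (1*(-4 - 1))*(-72)²) + 3185) = 1/((-24 + 72 + (1*(-5))*5184) + 3185) = 1/((-24 + 72 - 5*5184) + 3185) = 1/((-24 + 72 - 25920) + 3185) = 1/(-25872 + 3185) = 1/(-22687) = -1/22687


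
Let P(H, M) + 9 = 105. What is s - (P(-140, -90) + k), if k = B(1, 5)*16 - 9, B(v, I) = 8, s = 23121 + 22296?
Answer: 45202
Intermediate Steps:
s = 45417
P(H, M) = 96 (P(H, M) = -9 + 105 = 96)
k = 119 (k = 8*16 - 9 = 128 - 9 = 119)
s - (P(-140, -90) + k) = 45417 - (96 + 119) = 45417 - 1*215 = 45417 - 215 = 45202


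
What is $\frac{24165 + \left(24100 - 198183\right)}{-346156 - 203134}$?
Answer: $\frac{74959}{274645} \approx 0.27293$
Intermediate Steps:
$\frac{24165 + \left(24100 - 198183\right)}{-346156 - 203134} = \frac{24165 - 174083}{-549290} = \left(-149918\right) \left(- \frac{1}{549290}\right) = \frac{74959}{274645}$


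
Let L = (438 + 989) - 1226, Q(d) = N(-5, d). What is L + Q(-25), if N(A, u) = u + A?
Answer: 171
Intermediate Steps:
N(A, u) = A + u
Q(d) = -5 + d
L = 201 (L = 1427 - 1226 = 201)
L + Q(-25) = 201 + (-5 - 25) = 201 - 30 = 171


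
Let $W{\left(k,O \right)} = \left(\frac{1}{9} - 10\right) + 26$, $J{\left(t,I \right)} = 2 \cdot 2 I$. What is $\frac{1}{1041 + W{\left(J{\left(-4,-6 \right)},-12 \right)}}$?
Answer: $\frac{9}{9514} \approx 0.00094597$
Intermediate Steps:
$J{\left(t,I \right)} = 4 I$
$W{\left(k,O \right)} = \frac{145}{9}$ ($W{\left(k,O \right)} = \left(\frac{1}{9} - 10\right) + 26 = - \frac{89}{9} + 26 = \frac{145}{9}$)
$\frac{1}{1041 + W{\left(J{\left(-4,-6 \right)},-12 \right)}} = \frac{1}{1041 + \frac{145}{9}} = \frac{1}{\frac{9514}{9}} = \frac{9}{9514}$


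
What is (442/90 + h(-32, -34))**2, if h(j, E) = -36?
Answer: 1957201/2025 ≈ 966.52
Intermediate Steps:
(442/90 + h(-32, -34))**2 = (442/90 - 36)**2 = (442*(1/90) - 36)**2 = (221/45 - 36)**2 = (-1399/45)**2 = 1957201/2025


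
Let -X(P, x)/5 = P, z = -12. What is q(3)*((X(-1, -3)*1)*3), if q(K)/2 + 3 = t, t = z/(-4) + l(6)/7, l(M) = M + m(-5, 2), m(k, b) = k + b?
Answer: 90/7 ≈ 12.857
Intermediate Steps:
m(k, b) = b + k
X(P, x) = -5*P
l(M) = -3 + M (l(M) = M + (2 - 5) = M - 3 = -3 + M)
t = 24/7 (t = -12/(-4) + (-3 + 6)/7 = -12*(-¼) + 3*(⅐) = 3 + 3/7 = 24/7 ≈ 3.4286)
q(K) = 6/7 (q(K) = -6 + 2*(24/7) = -6 + 48/7 = 6/7)
q(3)*((X(-1, -3)*1)*3) = 6*((-5*(-1)*1)*3)/7 = 6*((5*1)*3)/7 = 6*(5*3)/7 = (6/7)*15 = 90/7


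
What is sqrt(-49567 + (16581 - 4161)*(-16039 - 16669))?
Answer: I*sqrt(406282927) ≈ 20156.0*I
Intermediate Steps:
sqrt(-49567 + (16581 - 4161)*(-16039 - 16669)) = sqrt(-49567 + 12420*(-32708)) = sqrt(-49567 - 406233360) = sqrt(-406282927) = I*sqrt(406282927)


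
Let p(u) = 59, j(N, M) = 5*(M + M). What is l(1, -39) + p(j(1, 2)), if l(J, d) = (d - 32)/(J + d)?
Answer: 2313/38 ≈ 60.868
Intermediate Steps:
j(N, M) = 10*M (j(N, M) = 5*(2*M) = 10*M)
l(J, d) = (-32 + d)/(J + d)
l(1, -39) + p(j(1, 2)) = (-32 - 39)/(1 - 39) + 59 = -71/(-38) + 59 = -1/38*(-71) + 59 = 71/38 + 59 = 2313/38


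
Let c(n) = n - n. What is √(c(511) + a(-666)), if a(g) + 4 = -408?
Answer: 2*I*√103 ≈ 20.298*I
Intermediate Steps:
a(g) = -412 (a(g) = -4 - 408 = -412)
c(n) = 0
√(c(511) + a(-666)) = √(0 - 412) = √(-412) = 2*I*√103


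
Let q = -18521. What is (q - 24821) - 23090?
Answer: -66432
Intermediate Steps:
(q - 24821) - 23090 = (-18521 - 24821) - 23090 = -43342 - 23090 = -66432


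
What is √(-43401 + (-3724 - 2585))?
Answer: I*√49710 ≈ 222.96*I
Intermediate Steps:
√(-43401 + (-3724 - 2585)) = √(-43401 - 6309) = √(-49710) = I*√49710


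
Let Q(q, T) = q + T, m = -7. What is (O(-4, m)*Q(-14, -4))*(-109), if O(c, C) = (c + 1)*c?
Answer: 23544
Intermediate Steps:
Q(q, T) = T + q
O(c, C) = c*(1 + c) (O(c, C) = (1 + c)*c = c*(1 + c))
(O(-4, m)*Q(-14, -4))*(-109) = ((-4*(1 - 4))*(-4 - 14))*(-109) = (-4*(-3)*(-18))*(-109) = (12*(-18))*(-109) = -216*(-109) = 23544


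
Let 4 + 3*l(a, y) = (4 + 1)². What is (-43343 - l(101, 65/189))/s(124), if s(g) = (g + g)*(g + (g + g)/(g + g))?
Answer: -867/620 ≈ -1.3984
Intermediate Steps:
l(a, y) = 7 (l(a, y) = -4/3 + (4 + 1)²/3 = -4/3 + (⅓)*5² = -4/3 + (⅓)*25 = -4/3 + 25/3 = 7)
s(g) = 2*g*(1 + g) (s(g) = (2*g)*(g + (2*g)/((2*g))) = (2*g)*(g + (2*g)*(1/(2*g))) = (2*g)*(g + 1) = (2*g)*(1 + g) = 2*g*(1 + g))
(-43343 - l(101, 65/189))/s(124) = (-43343 - 1*7)/((2*124*(1 + 124))) = (-43343 - 7)/((2*124*125)) = -43350/31000 = -43350*1/31000 = -867/620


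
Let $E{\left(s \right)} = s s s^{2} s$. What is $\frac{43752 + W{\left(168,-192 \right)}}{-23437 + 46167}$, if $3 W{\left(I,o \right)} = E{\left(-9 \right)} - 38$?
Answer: $\frac{72169}{68190} \approx 1.0584$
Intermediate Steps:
$E{\left(s \right)} = s^{5}$ ($E{\left(s \right)} = s^{2} s^{2} s = s^{4} s = s^{5}$)
$W{\left(I,o \right)} = - \frac{59087}{3}$ ($W{\left(I,o \right)} = \frac{\left(-9\right)^{5} - 38}{3} = \frac{-59049 - 38}{3} = \frac{1}{3} \left(-59087\right) = - \frac{59087}{3}$)
$\frac{43752 + W{\left(168,-192 \right)}}{-23437 + 46167} = \frac{43752 - \frac{59087}{3}}{-23437 + 46167} = \frac{72169}{3 \cdot 22730} = \frac{72169}{3} \cdot \frac{1}{22730} = \frac{72169}{68190}$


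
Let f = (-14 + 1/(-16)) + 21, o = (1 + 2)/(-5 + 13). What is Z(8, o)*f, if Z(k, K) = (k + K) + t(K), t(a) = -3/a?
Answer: 333/128 ≈ 2.6016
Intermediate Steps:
o = 3/8 ≈ 0.37500
Z(k, K) = K + k - 3/K (Z(k, K) = (k + K) - 3/K = (K + k) - 3/K = K + k - 3/K)
f = 111/16 (f = (-14 - 1/16) + 21 = -225/16 + 21 = 111/16 ≈ 6.9375)
Z(8, o)*f = (3/8 + 8 - 3/3/8)*(111/16) = (3/8 + 8 - 3*8/3)*(111/16) = (3/8 + 8 - 8)*(111/16) = (3/8)*(111/16) = 333/128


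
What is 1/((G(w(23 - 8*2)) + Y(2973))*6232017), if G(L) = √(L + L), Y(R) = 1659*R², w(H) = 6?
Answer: 1629272379/148887599807985664781003717 - 2*√3/1339988398271870983029033453 ≈ 1.0943e-17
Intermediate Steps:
G(L) = √2*√L (G(L) = √(2*L) = √2*√L)
1/((G(w(23 - 8*2)) + Y(2973))*6232017) = 1/((√2*√6 + 1659*2973²)*6232017) = (1/6232017)/(2*√3 + 1659*8838729) = (1/6232017)/(2*√3 + 14663451411) = (1/6232017)/(14663451411 + 2*√3) = 1/(6232017*(14663451411 + 2*√3))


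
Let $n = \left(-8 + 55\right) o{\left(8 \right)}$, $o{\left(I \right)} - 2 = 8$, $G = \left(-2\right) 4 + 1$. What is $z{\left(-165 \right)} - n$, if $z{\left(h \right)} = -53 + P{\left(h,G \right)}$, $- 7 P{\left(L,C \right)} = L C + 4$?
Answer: $- \frac{4820}{7} \approx -688.57$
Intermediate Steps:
$G = -7$ ($G = -8 + 1 = -7$)
$o{\left(I \right)} = 10$ ($o{\left(I \right)} = 2 + 8 = 10$)
$P{\left(L,C \right)} = - \frac{4}{7} - \frac{C L}{7}$ ($P{\left(L,C \right)} = - \frac{L C + 4}{7} = - \frac{C L + 4}{7} = - \frac{4 + C L}{7} = - \frac{4}{7} - \frac{C L}{7}$)
$z{\left(h \right)} = - \frac{375}{7} + h$ ($z{\left(h \right)} = -53 - \left(\frac{4}{7} - h\right) = -53 + \left(- \frac{4}{7} + h\right) = - \frac{375}{7} + h$)
$n = 470$ ($n = \left(-8 + 55\right) 10 = 47 \cdot 10 = 470$)
$z{\left(-165 \right)} - n = \left(- \frac{375}{7} - 165\right) - 470 = - \frac{1530}{7} - 470 = - \frac{4820}{7}$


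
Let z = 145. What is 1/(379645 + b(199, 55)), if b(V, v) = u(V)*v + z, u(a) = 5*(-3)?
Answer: 1/378965 ≈ 2.6388e-6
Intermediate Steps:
u(a) = -15
b(V, v) = 145 - 15*v (b(V, v) = -15*v + 145 = 145 - 15*v)
1/(379645 + b(199, 55)) = 1/(379645 + (145 - 15*55)) = 1/(379645 + (145 - 825)) = 1/(379645 - 680) = 1/378965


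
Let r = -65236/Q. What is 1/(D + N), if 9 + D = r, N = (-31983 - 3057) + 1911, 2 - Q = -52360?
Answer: -26181/867618596 ≈ -3.0176e-5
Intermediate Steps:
Q = 52362 (Q = 2 - 1*(-52360) = 2 + 52360 = 52362)
N = -33129 (N = -35040 + 1911 = -33129)
r = -32618/26181 (r = -65236/52362 = -65236*1/52362 = -32618/26181 ≈ -1.2459)
D = -268247/26181 (D = -9 - 32618/26181 = -268247/26181 ≈ -10.246)
1/(D + N) = 1/(-268247/26181 - 33129) = 1/(-867618596/26181) = -26181/867618596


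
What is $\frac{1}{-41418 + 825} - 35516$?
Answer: $- \frac{1441700989}{40593} \approx -35516.0$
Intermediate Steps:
$\frac{1}{-41418 + 825} - 35516 = \frac{1}{-40593} - 35516 = - \frac{1}{40593} - 35516 = - \frac{1441700989}{40593}$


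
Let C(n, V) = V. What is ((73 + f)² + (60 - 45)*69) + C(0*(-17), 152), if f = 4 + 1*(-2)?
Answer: 6812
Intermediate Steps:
f = 2 (f = 4 - 2 = 2)
((73 + f)² + (60 - 45)*69) + C(0*(-17), 152) = ((73 + 2)² + (60 - 45)*69) + 152 = (75² + 15*69) + 152 = (5625 + 1035) + 152 = 6660 + 152 = 6812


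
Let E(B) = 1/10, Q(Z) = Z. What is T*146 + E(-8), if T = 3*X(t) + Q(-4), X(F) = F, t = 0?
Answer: -5839/10 ≈ -583.90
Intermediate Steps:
E(B) = ⅒
T = -4 (T = 3*0 - 4 = 0 - 4 = -4)
T*146 + E(-8) = -4*146 + ⅒ = -584 + ⅒ = -5839/10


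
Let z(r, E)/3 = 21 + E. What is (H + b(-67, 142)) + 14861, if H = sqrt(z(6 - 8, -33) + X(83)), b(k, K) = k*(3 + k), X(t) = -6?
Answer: 19149 + I*sqrt(42) ≈ 19149.0 + 6.4807*I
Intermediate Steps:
z(r, E) = 63 + 3*E (z(r, E) = 3*(21 + E) = 63 + 3*E)
H = I*sqrt(42) (H = sqrt((63 + 3*(-33)) - 6) = sqrt((63 - 99) - 6) = sqrt(-36 - 6) = sqrt(-42) = I*sqrt(42) ≈ 6.4807*I)
(H + b(-67, 142)) + 14861 = (I*sqrt(42) - 67*(3 - 67)) + 14861 = (I*sqrt(42) - 67*(-64)) + 14861 = (I*sqrt(42) + 4288) + 14861 = (4288 + I*sqrt(42)) + 14861 = 19149 + I*sqrt(42)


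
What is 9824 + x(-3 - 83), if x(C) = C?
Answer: 9738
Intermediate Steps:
9824 + x(-3 - 83) = 9824 + (-3 - 83) = 9824 - 86 = 9738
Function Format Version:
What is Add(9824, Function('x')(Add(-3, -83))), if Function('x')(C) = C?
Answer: 9738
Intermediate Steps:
Add(9824, Function('x')(Add(-3, -83))) = Add(9824, Add(-3, -83)) = Add(9824, -86) = 9738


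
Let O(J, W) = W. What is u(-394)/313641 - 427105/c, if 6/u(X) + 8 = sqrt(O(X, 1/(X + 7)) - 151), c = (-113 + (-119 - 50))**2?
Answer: -619226711847203/115295720037228 - I*sqrt(2512834)/1449822947 ≈ -5.3708 - 1.0934e-6*I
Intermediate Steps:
c = 79524 (c = (-113 - 169)**2 = (-282)**2 = 79524)
u(X) = 6/(-8 + sqrt(-151 + 1/(7 + X))) (u(X) = 6/(-8 + sqrt(1/(X + 7) - 151)) = 6/(-8 + sqrt(1/(7 + X) - 151)) = 6/(-8 + sqrt(-151 + 1/(7 + X))))
u(-394)/313641 - 427105/c = (6/(-8 + sqrt((-1056 - 151*(-394))/(7 - 394))))/313641 - 427105/79524 = (6/(-8 + sqrt((-1056 + 59494)/(-387))))*(1/313641) - 427105*1/79524 = (6/(-8 + sqrt(-1/387*58438)))*(1/313641) - 427105/79524 = (6/(-8 + sqrt(-58438/387)))*(1/313641) - 427105/79524 = (6/(-8 + I*sqrt(2512834)/129))*(1/313641) - 427105/79524 = 2/(104547*(-8 + I*sqrt(2512834)/129)) - 427105/79524 = -427105/79524 + 2/(104547*(-8 + I*sqrt(2512834)/129))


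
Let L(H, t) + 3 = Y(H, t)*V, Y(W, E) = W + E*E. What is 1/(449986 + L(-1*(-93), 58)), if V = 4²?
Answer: 1/505295 ≈ 1.9790e-6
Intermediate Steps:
Y(W, E) = W + E²
V = 16
L(H, t) = -3 + 16*H + 16*t² (L(H, t) = -3 + (H + t²)*16 = -3 + (16*H + 16*t²) = -3 + 16*H + 16*t²)
1/(449986 + L(-1*(-93), 58)) = 1/(449986 + (-3 + 16*(-1*(-93)) + 16*58²)) = 1/(449986 + (-3 + 16*93 + 16*3364)) = 1/(449986 + (-3 + 1488 + 53824)) = 1/(449986 + 55309) = 1/505295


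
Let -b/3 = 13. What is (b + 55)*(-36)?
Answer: -576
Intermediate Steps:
b = -39 (b = -3*13 = -39)
(b + 55)*(-36) = (-39 + 55)*(-36) = 16*(-36) = -576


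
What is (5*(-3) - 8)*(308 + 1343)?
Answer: -37973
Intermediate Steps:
(5*(-3) - 8)*(308 + 1343) = (-15 - 8)*1651 = -23*1651 = -37973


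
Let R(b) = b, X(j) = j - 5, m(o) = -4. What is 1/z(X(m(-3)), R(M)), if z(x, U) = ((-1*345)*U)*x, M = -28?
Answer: -1/86940 ≈ -1.1502e-5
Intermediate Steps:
X(j) = -5 + j
z(x, U) = -345*U*x (z(x, U) = (-345*U)*x = -345*U*x)
1/z(X(m(-3)), R(M)) = 1/(-345*(-28)*(-5 - 4)) = 1/(-345*(-28)*(-9)) = 1/(-86940) = -1/86940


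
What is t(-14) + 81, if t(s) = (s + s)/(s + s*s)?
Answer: 1051/13 ≈ 80.846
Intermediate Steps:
t(s) = 2*s/(s + s²) (t(s) = (2*s)/(s + s²) = 2*s/(s + s²))
t(-14) + 81 = 2/(1 - 14) + 81 = 2/(-13) + 81 = 2*(-1/13) + 81 = -2/13 + 81 = 1051/13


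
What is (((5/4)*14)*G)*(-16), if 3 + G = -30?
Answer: 9240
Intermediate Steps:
G = -33 (G = -3 - 30 = -33)
(((5/4)*14)*G)*(-16) = (((5/4)*14)*(-33))*(-16) = ((35/2)*(-33))*(-16) = -1155/2*(-16) = 9240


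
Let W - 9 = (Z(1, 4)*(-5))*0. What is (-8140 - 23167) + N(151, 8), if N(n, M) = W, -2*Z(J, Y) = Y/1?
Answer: -31298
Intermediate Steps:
Z(J, Y) = -Y/2 (Z(J, Y) = -Y/(2*1) = -Y/2)
W = 9 (W = 9 + (-½*4*(-5))*0 = 9 - 2*(-5)*0 = 9 + 10*0 = 9 + 0 = 9)
N(n, M) = 9
(-8140 - 23167) + N(151, 8) = (-8140 - 23167) + 9 = -31307 + 9 = -31298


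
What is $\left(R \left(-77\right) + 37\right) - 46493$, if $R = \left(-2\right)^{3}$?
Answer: $-45840$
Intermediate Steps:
$R = -8$
$\left(R \left(-77\right) + 37\right) - 46493 = \left(\left(-8\right) \left(-77\right) + 37\right) - 46493 = \left(616 + 37\right) - 46493 = 653 - 46493 = -45840$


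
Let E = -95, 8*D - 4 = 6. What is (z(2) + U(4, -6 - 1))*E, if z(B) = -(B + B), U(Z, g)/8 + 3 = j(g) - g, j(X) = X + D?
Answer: 1710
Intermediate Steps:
D = 5/4 (D = 1/2 + (1/8)*6 = 1/2 + 3/4 = 5/4 ≈ 1.2500)
j(X) = 5/4 + X (j(X) = X + 5/4 = 5/4 + X)
U(Z, g) = -14 (U(Z, g) = -24 + 8*((5/4 + g) - g) = -24 + 8*(5/4) = -24 + 10 = -14)
z(B) = -2*B
(z(2) + U(4, -6 - 1))*E = (-2*2 - 14)*(-95) = (-4 - 14)*(-95) = -18*(-95) = 1710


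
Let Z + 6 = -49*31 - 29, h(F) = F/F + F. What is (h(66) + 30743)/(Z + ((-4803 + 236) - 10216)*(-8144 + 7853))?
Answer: 10270/1433433 ≈ 0.0071646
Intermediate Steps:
h(F) = 1 + F
Z = -1554 (Z = -6 + (-49*31 - 29) = -6 + (-1519 - 29) = -6 - 1548 = -1554)
(h(66) + 30743)/(Z + ((-4803 + 236) - 10216)*(-8144 + 7853)) = ((1 + 66) + 30743)/(-1554 + ((-4803 + 236) - 10216)*(-8144 + 7853)) = (67 + 30743)/(-1554 + (-4567 - 10216)*(-291)) = 30810/(-1554 - 14783*(-291)) = 30810/(-1554 + 4301853) = 30810/4300299 = 30810*(1/4300299) = 10270/1433433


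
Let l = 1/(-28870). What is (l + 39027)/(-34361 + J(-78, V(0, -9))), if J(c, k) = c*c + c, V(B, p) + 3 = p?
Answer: -1126709489/818608850 ≈ -1.3764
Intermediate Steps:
l = -1/28870 ≈ -3.4638e-5
V(B, p) = -3 + p
J(c, k) = c + c² (J(c, k) = c² + c = c + c²)
(l + 39027)/(-34361 + J(-78, V(0, -9))) = (-1/28870 + 39027)/(-34361 - 78*(1 - 78)) = 1126709489/(28870*(-34361 - 78*(-77))) = 1126709489/(28870*(-34361 + 6006)) = (1126709489/28870)/(-28355) = (1126709489/28870)*(-1/28355) = -1126709489/818608850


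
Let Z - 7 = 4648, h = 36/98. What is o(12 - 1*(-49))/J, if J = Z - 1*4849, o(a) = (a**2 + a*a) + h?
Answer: -182338/4753 ≈ -38.363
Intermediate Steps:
h = 18/49 (h = 36*(1/98) = 18/49 ≈ 0.36735)
Z = 4655 (Z = 7 + 4648 = 4655)
o(a) = 18/49 + 2*a**2 (o(a) = (a**2 + a*a) + 18/49 = (a**2 + a**2) + 18/49 = 2*a**2 + 18/49 = 18/49 + 2*a**2)
J = -194 (J = 4655 - 1*4849 = 4655 - 4849 = -194)
o(12 - 1*(-49))/J = (18/49 + 2*(12 - 1*(-49))**2)/(-194) = (18/49 + 2*(12 + 49)**2)*(-1/194) = (18/49 + 2*61**2)*(-1/194) = (18/49 + 2*3721)*(-1/194) = (18/49 + 7442)*(-1/194) = (364676/49)*(-1/194) = -182338/4753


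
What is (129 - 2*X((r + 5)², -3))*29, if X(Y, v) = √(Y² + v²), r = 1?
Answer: 3741 - 174*√145 ≈ 1645.8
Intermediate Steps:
(129 - 2*X((r + 5)², -3))*29 = (129 - 2*√(((1 + 5)²)² + (-3)²))*29 = (129 - 2*√((6²)² + 9))*29 = (129 - 2*√(36² + 9))*29 = (129 - 2*√(1296 + 9))*29 = (129 - 2*√1305)*29 = (129 - 2*(3*√145))*29 = (129 - 6*√145)*29 = 3741 - 174*√145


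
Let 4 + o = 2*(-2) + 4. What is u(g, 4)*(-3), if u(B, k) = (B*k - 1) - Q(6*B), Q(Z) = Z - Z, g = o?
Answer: 51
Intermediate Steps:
o = -4 (o = -4 + (2*(-2) + 4) = -4 + (-4 + 4) = -4 + 0 = -4)
g = -4
Q(Z) = 0
u(B, k) = -1 + B*k (u(B, k) = (B*k - 1) - 1*0 = (-1 + B*k) + 0 = -1 + B*k)
u(g, 4)*(-3) = (-1 - 4*4)*(-3) = (-1 - 16)*(-3) = -17*(-3) = 51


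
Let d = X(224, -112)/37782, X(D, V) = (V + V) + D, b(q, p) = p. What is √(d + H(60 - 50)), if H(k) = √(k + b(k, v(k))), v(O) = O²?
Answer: 110^(¼) ≈ 3.2385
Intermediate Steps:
X(D, V) = D + 2*V (X(D, V) = 2*V + D = D + 2*V)
H(k) = √(k + k²)
d = 0 (d = (224 + 2*(-112))/37782 = (224 - 224)*(1/37782) = 0*(1/37782) = 0)
√(d + H(60 - 50)) = √(0 + √((60 - 50)*(1 + (60 - 50)))) = √(0 + √(10*(1 + 10))) = √(0 + √(10*11)) = √(0 + √110) = √(√110) = 110^(¼)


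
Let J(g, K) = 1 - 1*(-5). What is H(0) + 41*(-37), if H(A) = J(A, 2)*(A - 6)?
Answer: -1553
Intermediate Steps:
J(g, K) = 6 (J(g, K) = 1 + 5 = 6)
H(A) = -36 + 6*A (H(A) = 6*(A - 6) = 6*(-6 + A) = -36 + 6*A)
H(0) + 41*(-37) = (-36 + 6*0) + 41*(-37) = (-36 + 0) - 1517 = -36 - 1517 = -1553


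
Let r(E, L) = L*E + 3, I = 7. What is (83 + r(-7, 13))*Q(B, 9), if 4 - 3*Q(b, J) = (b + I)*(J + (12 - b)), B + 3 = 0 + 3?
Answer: 715/3 ≈ 238.33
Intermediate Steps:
B = 0 (B = -3 + (0 + 3) = -3 + 3 = 0)
Q(b, J) = 4/3 - (7 + b)*(12 + J - b)/3 (Q(b, J) = 4/3 - (b + 7)*(J + (12 - b))/3 = 4/3 - (7 + b)*(12 + J - b)/3)
r(E, L) = 3 + E*L (r(E, L) = E*L + 3 = 3 + E*L)
(83 + r(-7, 13))*Q(B, 9) = (83 + (3 - 7*13))*(-80/3 - 7/3*9 - 5/3*0 + (⅓)*0² - ⅓*9*0) = (83 + (3 - 91))*(-80/3 - 21 + 0 + (⅓)*0 + 0) = (83 - 88)*(-80/3 - 21 + 0 + 0 + 0) = -5*(-143/3) = 715/3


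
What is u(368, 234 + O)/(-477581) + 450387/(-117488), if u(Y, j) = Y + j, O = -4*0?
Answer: -30738143089/8015719504 ≈ -3.8347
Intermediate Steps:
O = 0
u(368, 234 + O)/(-477581) + 450387/(-117488) = (368 + (234 + 0))/(-477581) + 450387/(-117488) = (368 + 234)*(-1/477581) + 450387*(-1/117488) = 602*(-1/477581) - 64341/16784 = -602/477581 - 64341/16784 = -30738143089/8015719504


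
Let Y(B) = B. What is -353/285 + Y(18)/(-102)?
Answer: -6856/4845 ≈ -1.4151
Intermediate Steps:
-353/285 + Y(18)/(-102) = -353/285 + 18/(-102) = -353*1/285 + 18*(-1/102) = -353/285 - 3/17 = -6856/4845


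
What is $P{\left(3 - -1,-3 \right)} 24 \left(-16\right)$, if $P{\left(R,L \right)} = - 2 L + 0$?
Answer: $-2304$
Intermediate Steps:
$P{\left(R,L \right)} = - 2 L$
$P{\left(3 - -1,-3 \right)} 24 \left(-16\right) = \left(-2\right) \left(-3\right) 24 \left(-16\right) = 6 \cdot 24 \left(-16\right) = 144 \left(-16\right) = -2304$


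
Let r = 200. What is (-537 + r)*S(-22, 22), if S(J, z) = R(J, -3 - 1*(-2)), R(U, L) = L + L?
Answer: 674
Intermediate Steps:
R(U, L) = 2*L
S(J, z) = -2 (S(J, z) = 2*(-3 - 1*(-2)) = 2*(-3 + 2) = 2*(-1) = -2)
(-537 + r)*S(-22, 22) = (-537 + 200)*(-2) = -337*(-2) = 674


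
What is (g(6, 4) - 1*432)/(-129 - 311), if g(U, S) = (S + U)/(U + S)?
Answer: 431/440 ≈ 0.97955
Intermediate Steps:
g(U, S) = 1 (g(U, S) = (S + U)/(S + U) = 1)
(g(6, 4) - 1*432)/(-129 - 311) = (1 - 1*432)/(-129 - 311) = (1 - 432)/(-440) = -431*(-1/440) = 431/440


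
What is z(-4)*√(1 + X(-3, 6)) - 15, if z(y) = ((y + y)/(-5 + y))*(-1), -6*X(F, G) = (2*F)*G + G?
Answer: -15 - 8*√6/9 ≈ -17.177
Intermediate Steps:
X(F, G) = -G/6 - F*G/3 (X(F, G) = -((2*F)*G + G)/6 = -(2*F*G + G)/6 = -(G + 2*F*G)/6 = -G/6 - F*G/3)
z(y) = -2*y/(-5 + y) (z(y) = ((2*y)/(-5 + y))*(-1) = (2*y/(-5 + y))*(-1) = -2*y/(-5 + y))
z(-4)*√(1 + X(-3, 6)) - 15 = (-2*(-4)/(-5 - 4))*√(1 - ⅙*6*(1 + 2*(-3))) - 15 = (-2*(-4)/(-9))*√(1 - ⅙*6*(1 - 6)) - 15 = (-2*(-4)*(-⅑))*√(1 - ⅙*6*(-5)) - 15 = -8*√(1 + 5)/9 - 15 = -8*√6/9 - 15 = -15 - 8*√6/9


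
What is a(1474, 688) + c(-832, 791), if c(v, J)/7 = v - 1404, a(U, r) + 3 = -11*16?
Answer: -15831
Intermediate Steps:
a(U, r) = -179 (a(U, r) = -3 - 11*16 = -3 - 176 = -179)
c(v, J) = -9828 + 7*v (c(v, J) = 7*(v - 1404) = 7*(-1404 + v) = -9828 + 7*v)
a(1474, 688) + c(-832, 791) = -179 + (-9828 + 7*(-832)) = -179 + (-9828 - 5824) = -179 - 15652 = -15831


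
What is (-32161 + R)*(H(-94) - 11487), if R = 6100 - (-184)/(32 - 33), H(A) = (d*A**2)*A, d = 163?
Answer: 3553485840355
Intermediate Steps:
H(A) = 163*A**3 (H(A) = (163*A**2)*A = 163*A**3)
R = 5916 (R = 6100 - (-184)/(-1) = 6100 - (-1)*(-184) = 6100 - 1*184 = 6100 - 184 = 5916)
(-32161 + R)*(H(-94) - 11487) = (-32161 + 5916)*(163*(-94)**3 - 11487) = -26245*(163*(-830584) - 11487) = -26245*(-135385192 - 11487) = -26245*(-135396679) = 3553485840355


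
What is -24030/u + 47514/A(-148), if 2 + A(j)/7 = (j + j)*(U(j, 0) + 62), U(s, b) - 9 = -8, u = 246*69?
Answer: -109544976/61554325 ≈ -1.7796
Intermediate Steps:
u = 16974
U(s, b) = 1 (U(s, b) = 9 - 8 = 1)
A(j) = -14 + 882*j (A(j) = -14 + 7*((j + j)*(1 + 62)) = -14 + 7*((2*j)*63) = -14 + 7*(126*j) = -14 + 882*j)
-24030/u + 47514/A(-148) = -24030/16974 + 47514/(-14 + 882*(-148)) = -24030*1/16974 + 47514/(-14 - 130536) = -1335/943 + 47514/(-130550) = -1335/943 + 47514*(-1/130550) = -1335/943 - 23757/65275 = -109544976/61554325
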